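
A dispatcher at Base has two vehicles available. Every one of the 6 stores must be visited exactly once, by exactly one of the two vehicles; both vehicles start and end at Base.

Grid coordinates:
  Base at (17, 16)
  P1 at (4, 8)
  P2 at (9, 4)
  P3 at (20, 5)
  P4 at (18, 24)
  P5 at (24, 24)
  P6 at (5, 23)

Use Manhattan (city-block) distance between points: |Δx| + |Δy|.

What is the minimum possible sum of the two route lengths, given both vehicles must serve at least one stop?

100 — the smallest possible combined total.

Check every non-empty split of the stops between the two vehicles; for each half take its own optimal tour:
  {P1} + {P2, P3, P4, P5, P6}: 42 + 84 = 126
  {P2} + {P1, P3, P4, P5, P6}: 40 + 84 = 124
  {P1, P2} + {P3, P4, P5, P6}: 50 + 76 = 126
  {P3} + {P1, P2, P4, P5, P6}: 28 + 80 = 108
  {P1, P3} + {P2, P4, P5, P6}: 54 + 78 = 132
  {P2, P3} + {P1, P4, P5, P6}: 46 + 72 = 118
  … (31 splits in total)
  {P4, P5} + {P1, P2, P3, P6}: 30 + 70 = 100  ← best
Best: vehicle 1 Base → P4 → P5 → Base = 30; vehicle 2 Base → P3 → P2 → P1 → P6 → Base = 70; combined 100.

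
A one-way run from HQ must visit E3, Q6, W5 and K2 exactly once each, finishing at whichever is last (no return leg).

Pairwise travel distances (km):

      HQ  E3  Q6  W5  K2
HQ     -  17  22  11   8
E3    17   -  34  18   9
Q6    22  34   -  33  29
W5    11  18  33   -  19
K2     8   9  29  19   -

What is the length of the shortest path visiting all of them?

67 km — the minimum one-way total.

There are 4! = 24 possible orderings.
HQ - E3 - Q6 - W5 - K2: 17+34+33+19 = 103
HQ - E3 - Q6 - K2 - W5: 17+34+29+19 = 99
HQ - E3 - W5 - Q6 - K2: 17+18+33+29 = 97
HQ - E3 - W5 - K2 - Q6: 17+18+19+29 = 83
HQ - E3 - K2 - Q6 - W5: 17+9+29+33 = 88
HQ - E3 - K2 - W5 - Q6: 17+9+19+33 = 78
HQ - Q6 - E3 - W5 - K2: 22+34+18+19 = 93
HQ - Q6 - E3 - K2 - W5: 22+34+9+19 = 84
HQ - Q6 - W5 - E3 - K2: 22+33+18+9 = 82
HQ - Q6 - W5 - K2 - E3: 22+33+19+9 = 83
HQ - Q6 - K2 - E3 - W5: 22+29+9+18 = 78
HQ - Q6 - K2 - W5 - E3: 22+29+19+18 = 88
HQ - W5 - E3 - Q6 - K2: 11+18+34+29 = 92
HQ - W5 - E3 - K2 - Q6: 11+18+9+29 = 67
… (10 more)
The minimum is 67.
One shortest path: HQ → W5 → E3 → K2 → Q6.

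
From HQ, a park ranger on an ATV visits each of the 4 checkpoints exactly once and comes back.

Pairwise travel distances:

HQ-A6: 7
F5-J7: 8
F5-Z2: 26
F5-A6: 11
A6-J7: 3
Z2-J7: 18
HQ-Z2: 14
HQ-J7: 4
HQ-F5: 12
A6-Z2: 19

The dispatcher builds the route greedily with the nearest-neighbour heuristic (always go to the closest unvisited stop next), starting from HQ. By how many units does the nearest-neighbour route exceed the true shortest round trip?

The nearest-neighbour route is 2 longer than optimal.

From HQ: J7=4, A6=7, F5=12, Z2=14 → choose J7 (4).
From J7: A6=3, F5=8, Z2=18 → choose A6 (3).
From A6: F5=11, Z2=19 → choose F5 (11).
From F5: Z2=26 → choose Z2 (26).
NN route HQ → J7 → A6 → F5 → Z2 → HQ costs 58.
Optimal: HQ → F5 → J7 → A6 → Z2 → HQ costs 56 (by enumerating all 12 distinct tours).
Excess = 58 − 56 = 2.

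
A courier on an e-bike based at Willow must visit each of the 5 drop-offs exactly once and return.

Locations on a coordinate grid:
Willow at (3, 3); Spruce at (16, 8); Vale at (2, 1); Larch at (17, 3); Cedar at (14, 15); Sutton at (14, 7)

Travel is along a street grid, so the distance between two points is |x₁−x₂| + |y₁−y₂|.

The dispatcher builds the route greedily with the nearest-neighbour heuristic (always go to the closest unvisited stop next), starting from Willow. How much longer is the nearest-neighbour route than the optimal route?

The nearest-neighbour route is 2 longer than optimal.

From Willow: Vale=3, Larch=14, Sutton=15, Spruce=18, Cedar=23 → choose Vale (3).
From Vale: Larch=17, Sutton=18, Spruce=21, Cedar=26 → choose Larch (17).
From Larch: Spruce=6, Sutton=7, Cedar=15 → choose Spruce (6).
From Spruce: Sutton=3, Cedar=9 → choose Sutton (3).
From Sutton: Cedar=8 → choose Cedar (8).
NN route Willow → Vale → Larch → Spruce → Sutton → Cedar → Willow costs 60.
Optimal: Willow → Vale → Larch → Spruce → Cedar → Sutton → Willow costs 58 (by enumerating all 60 distinct tours).
Excess = 60 − 58 = 2.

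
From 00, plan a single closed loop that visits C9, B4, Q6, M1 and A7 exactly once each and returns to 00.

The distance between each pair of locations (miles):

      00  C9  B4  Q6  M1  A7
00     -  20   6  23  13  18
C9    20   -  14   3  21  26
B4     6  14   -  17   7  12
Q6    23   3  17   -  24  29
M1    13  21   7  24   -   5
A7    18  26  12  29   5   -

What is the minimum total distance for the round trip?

Minimum total distance: 70 miles.

There are 60 distinct closed tours to check (reversals are equivalent).
00→C9→B4→Q6→M1→A7→00: 20+14+17+24+5+18 = 98
00→C9→B4→Q6→A7→M1→00: 20+14+17+29+5+13 = 98
00→C9→B4→M1→Q6→A7→00: 20+14+7+24+29+18 = 112
00→C9→B4→M1→A7→Q6→00: 20+14+7+5+29+23 = 98
00→C9→B4→A7→Q6→M1→00: 20+14+12+29+24+13 = 112
00→C9→B4→A7→M1→Q6→00: 20+14+12+5+24+23 = 98
00→C9→Q6→B4→M1→A7→00: 20+3+17+7+5+18 = 70
00→C9→Q6→B4→A7→M1→00: 20+3+17+12+5+13 = 70
00→C9→Q6→M1→B4→A7→00: 20+3+24+7+12+18 = 84
00→C9→Q6→M1→A7→B4→00: 20+3+24+5+12+6 = 70
00→C9→Q6→A7→B4→M1→00: 20+3+29+12+7+13 = 84
00→C9→Q6→A7→M1→B4→00: 20+3+29+5+7+6 = 70
00→C9→M1→B4→Q6→A7→00: 20+21+7+17+29+18 = 112
00→C9→M1→B4→A7→Q6→00: 20+21+7+12+29+23 = 112
… (46 more)
The minimum is 70.
One optimal route: 00 → C9 → Q6 → B4 → M1 → A7 → 00 (or its reverse).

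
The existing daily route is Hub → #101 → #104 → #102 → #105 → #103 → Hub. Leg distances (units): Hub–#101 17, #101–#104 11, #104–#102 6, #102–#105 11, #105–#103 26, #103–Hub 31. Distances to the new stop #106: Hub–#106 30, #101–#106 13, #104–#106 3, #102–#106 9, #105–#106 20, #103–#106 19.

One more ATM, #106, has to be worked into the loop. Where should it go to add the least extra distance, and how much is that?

+5 — insert #106 between #101 and #104.

Insertion cost between consecutive stops i–j is d(i,#106) + d(#106,j) − d(i,j):
  between Hub and #101: 30 + 13 − 17 = 26
  between #101 and #104: 13 + 3 − 11 = 5
  between #104 and #102: 3 + 9 − 6 = 6
  between #102 and #105: 9 + 20 − 11 = 18
  between #105 and #103: 20 + 19 − 26 = 13
  between #103 and Hub: 19 + 30 − 31 = 18
Cheapest insertion is between #101 and #104, adding 5.
New total = 102 + 5 = 107.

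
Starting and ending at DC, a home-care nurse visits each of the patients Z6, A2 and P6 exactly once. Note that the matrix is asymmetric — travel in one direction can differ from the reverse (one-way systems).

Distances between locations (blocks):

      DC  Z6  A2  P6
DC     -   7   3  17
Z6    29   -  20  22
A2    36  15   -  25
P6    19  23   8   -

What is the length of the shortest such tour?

DC-Z6-A2-P6-DC: 7+20+25+19 = 71
DC-Z6-P6-A2-DC: 7+22+8+36 = 73
DC-A2-Z6-P6-DC: 3+15+22+19 = 59
DC-A2-P6-Z6-DC: 3+25+23+29 = 80
DC-P6-Z6-A2-DC: 17+23+20+36 = 96
DC-P6-A2-Z6-DC: 17+8+15+29 = 69
The minimum is 59.
One optimal route: DC → A2 → Z6 → P6 → DC.

59 blocks — the shortest possible round trip.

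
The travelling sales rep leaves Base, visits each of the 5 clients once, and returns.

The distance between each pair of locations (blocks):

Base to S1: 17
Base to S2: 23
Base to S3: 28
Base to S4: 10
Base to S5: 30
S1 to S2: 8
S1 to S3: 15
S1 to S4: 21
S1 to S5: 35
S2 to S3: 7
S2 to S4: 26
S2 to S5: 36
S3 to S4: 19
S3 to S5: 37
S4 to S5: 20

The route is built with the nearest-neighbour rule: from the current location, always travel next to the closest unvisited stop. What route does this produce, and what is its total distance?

Base → [S4:10 / S1:17 / S2:23 / S3:28 / S5:30] → S4 (10)
S4 → [S3:19 / S5:20 / S1:21 / S2:26] → S3 (19)
S3 → [S2:7 / S1:15 / S5:37] → S2 (7)
S2 → [S1:8 / S5:36] → S1 (8)
S1 → [S5:35] → S5 (35)
Return S5→Base: 30.
Total = 10 + 19 + 7 + 8 + 35 + 30 = 109.

Total distance 109 blocks via the nearest-neighbour route Base → S4 → S3 → S2 → S1 → S5 → Base.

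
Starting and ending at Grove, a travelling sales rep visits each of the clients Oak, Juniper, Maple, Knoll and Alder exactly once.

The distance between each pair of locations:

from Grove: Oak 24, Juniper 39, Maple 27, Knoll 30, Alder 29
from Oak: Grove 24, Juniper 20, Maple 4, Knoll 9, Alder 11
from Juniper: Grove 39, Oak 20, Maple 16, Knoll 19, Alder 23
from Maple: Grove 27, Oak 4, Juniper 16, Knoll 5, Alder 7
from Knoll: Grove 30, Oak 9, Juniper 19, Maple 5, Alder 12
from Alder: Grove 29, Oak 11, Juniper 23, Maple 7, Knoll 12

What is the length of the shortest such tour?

With 5 stops there are 5!/2 = 60 distinct round trips (a route and its reverse cost the same).
Grove - Oak - Juniper - Maple - Knoll - Alder - Grove: 24+20+16+5+12+29 = 106
Grove - Oak - Juniper - Maple - Alder - Knoll - Grove: 24+20+16+7+12+30 = 109
Grove - Oak - Juniper - Knoll - Maple - Alder - Grove: 24+20+19+5+7+29 = 104
Grove - Oak - Juniper - Knoll - Alder - Maple - Grove: 24+20+19+12+7+27 = 109
Grove - Oak - Juniper - Alder - Maple - Knoll - Grove: 24+20+23+7+5+30 = 109
Grove - Oak - Juniper - Alder - Knoll - Maple - Grove: 24+20+23+12+5+27 = 111
Grove - Oak - Maple - Juniper - Knoll - Alder - Grove: 24+4+16+19+12+29 = 104
Grove - Oak - Maple - Juniper - Alder - Knoll - Grove: 24+4+16+23+12+30 = 109
Grove - Oak - Maple - Knoll - Juniper - Alder - Grove: 24+4+5+19+23+29 = 104
Grove - Oak - Maple - Knoll - Alder - Juniper - Grove: 24+4+5+12+23+39 = 107
Grove - Oak - Maple - Alder - Juniper - Knoll - Grove: 24+4+7+23+19+30 = 107
Grove - Oak - Maple - Alder - Knoll - Juniper - Grove: 24+4+7+12+19+39 = 105
Grove - Oak - Knoll - Juniper - Maple - Alder - Grove: 24+9+19+16+7+29 = 104
Grove - Oak - Knoll - Juniper - Alder - Maple - Grove: 24+9+19+23+7+27 = 109
… (46 more)
The minimum is 104.
One optimal route: Grove → Oak → Juniper → Knoll → Maple → Alder → Grove (or its reverse).

104 — the shortest possible round trip.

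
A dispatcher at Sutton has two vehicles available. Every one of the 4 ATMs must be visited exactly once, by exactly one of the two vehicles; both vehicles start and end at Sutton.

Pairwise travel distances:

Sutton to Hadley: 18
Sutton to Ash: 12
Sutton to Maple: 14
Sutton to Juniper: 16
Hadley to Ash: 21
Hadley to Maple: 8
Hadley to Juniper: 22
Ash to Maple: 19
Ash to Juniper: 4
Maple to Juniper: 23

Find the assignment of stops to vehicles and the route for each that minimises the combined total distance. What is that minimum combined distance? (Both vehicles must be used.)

72 — the smallest possible combined total.

There are 2^3 − 1 = 7 ways to divide the 4 stops into two non-empty groups. For each, the best each vehicle can do is its own shortest tour through its group:
  {Hadley} + {Ash, Maple, Juniper}: 36 + 53 = 89
  {Ash} + {Hadley, Maple, Juniper}: 24 + 60 = 84
  {Hadley, Ash} + {Maple, Juniper}: 51 + 53 = 104
  {Maple} + {Hadley, Ash, Juniper}: 28 + 56 = 84
  {Hadley, Maple} + {Ash, Juniper}: 40 + 32 = 72
  {Ash, Maple} + {Hadley, Juniper}: 45 + 56 = 101
  … (7 splits in total)
Best: vehicle 1 Sutton → Hadley → Maple → Sutton = 40; vehicle 2 Sutton → Ash → Juniper → Sutton = 32; combined 72.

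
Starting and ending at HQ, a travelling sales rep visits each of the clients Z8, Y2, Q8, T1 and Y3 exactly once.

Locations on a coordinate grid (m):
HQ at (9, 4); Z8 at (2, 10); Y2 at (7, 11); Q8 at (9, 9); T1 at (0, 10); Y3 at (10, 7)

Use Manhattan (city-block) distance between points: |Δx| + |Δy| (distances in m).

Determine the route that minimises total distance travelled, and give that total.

34 m — the shortest possible round trip.

HQ - Z8 - Y2 - Q8 - T1 - Y3 - HQ: 13+6+4+10+13+4 = 50
HQ - Z8 - Y2 - Q8 - Y3 - T1 - HQ: 13+6+4+3+13+15 = 54
HQ - Z8 - Y2 - T1 - Q8 - Y3 - HQ: 13+6+8+10+3+4 = 44
HQ - Z8 - Y2 - T1 - Y3 - Q8 - HQ: 13+6+8+13+3+5 = 48
HQ - Z8 - Y2 - Y3 - Q8 - T1 - HQ: 13+6+7+3+10+15 = 54
HQ - Z8 - Y2 - Y3 - T1 - Q8 - HQ: 13+6+7+13+10+5 = 54
HQ - Z8 - Q8 - Y2 - T1 - Y3 - HQ: 13+8+4+8+13+4 = 50
HQ - Z8 - Q8 - Y2 - Y3 - T1 - HQ: 13+8+4+7+13+15 = 60
HQ - Z8 - Q8 - T1 - Y2 - Y3 - HQ: 13+8+10+8+7+4 = 50
HQ - Z8 - Q8 - T1 - Y3 - Y2 - HQ: 13+8+10+13+7+9 = 60
HQ - Z8 - Q8 - Y3 - Y2 - T1 - HQ: 13+8+3+7+8+15 = 54
HQ - Z8 - Q8 - Y3 - T1 - Y2 - HQ: 13+8+3+13+8+9 = 54
HQ - Z8 - T1 - Y2 - Q8 - Y3 - HQ: 13+2+8+4+3+4 = 34
HQ - Z8 - T1 - Y2 - Y3 - Q8 - HQ: 13+2+8+7+3+5 = 38
… (46 more)
The minimum is 34.
One optimal route: HQ → Z8 → T1 → Y2 → Q8 → Y3 → HQ (or its reverse).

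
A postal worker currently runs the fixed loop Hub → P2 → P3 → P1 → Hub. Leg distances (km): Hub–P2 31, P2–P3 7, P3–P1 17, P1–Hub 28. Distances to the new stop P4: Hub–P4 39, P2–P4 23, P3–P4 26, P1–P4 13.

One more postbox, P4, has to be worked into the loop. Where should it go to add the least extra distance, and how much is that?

Insertion cost between consecutive stops i–j is d(i,P4) + d(P4,j) − d(i,j):
  between Hub and P2: 39 + 23 − 31 = 31
  between P2 and P3: 23 + 26 − 7 = 42
  between P3 and P1: 26 + 13 − 17 = 22
  between P1 and Hub: 13 + 39 − 28 = 24
Cheapest insertion is between P3 and P1, adding 22.
New total = 83 + 22 = 105.

Minimum extra distance: 22 km, inserting P4 between P3 and P1.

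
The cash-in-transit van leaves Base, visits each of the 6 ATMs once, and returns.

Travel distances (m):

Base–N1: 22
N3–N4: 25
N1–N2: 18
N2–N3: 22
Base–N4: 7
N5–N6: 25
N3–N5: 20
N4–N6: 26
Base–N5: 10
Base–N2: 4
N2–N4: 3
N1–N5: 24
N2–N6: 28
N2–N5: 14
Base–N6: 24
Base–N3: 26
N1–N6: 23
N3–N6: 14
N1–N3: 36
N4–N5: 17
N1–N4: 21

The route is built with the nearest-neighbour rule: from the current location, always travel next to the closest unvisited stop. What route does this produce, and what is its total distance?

Base → [N2:4 / N4:7 / N5:10 / N1:22 / N6:24 / N3:26] → N2 (4)
N2 → [N4:3 / N5:14 / N1:18 / N3:22 / N6:28] → N4 (3)
N4 → [N5:17 / N1:21 / N3:25 / N6:26] → N5 (17)
N5 → [N3:20 / N1:24 / N6:25] → N3 (20)
N3 → [N6:14 / N1:36] → N6 (14)
N6 → [N1:23] → N1 (23)
Return N1→Base: 22.
Total = 4 + 3 + 17 + 20 + 14 + 23 + 22 = 103.

Nearest-neighbour total = 103 m; route Base → N2 → N4 → N5 → N3 → N6 → N1 → Base.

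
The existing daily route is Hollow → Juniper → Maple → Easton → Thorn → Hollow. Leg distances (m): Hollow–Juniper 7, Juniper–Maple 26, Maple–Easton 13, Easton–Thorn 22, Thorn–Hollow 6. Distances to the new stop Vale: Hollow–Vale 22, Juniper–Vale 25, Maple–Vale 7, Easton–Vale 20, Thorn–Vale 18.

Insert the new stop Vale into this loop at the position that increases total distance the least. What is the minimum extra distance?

Insertion cost between consecutive stops i–j is d(i,Vale) + d(Vale,j) − d(i,j):
  between Hollow and Juniper: 22 + 25 − 7 = 40
  between Juniper and Maple: 25 + 7 − 26 = 6
  between Maple and Easton: 7 + 20 − 13 = 14
  between Easton and Thorn: 20 + 18 − 22 = 16
  between Thorn and Hollow: 18 + 22 − 6 = 34
Cheapest insertion is between Juniper and Maple, adding 6.
New total = 74 + 6 = 80.

Minimum extra distance: 6 m, inserting Vale between Juniper and Maple.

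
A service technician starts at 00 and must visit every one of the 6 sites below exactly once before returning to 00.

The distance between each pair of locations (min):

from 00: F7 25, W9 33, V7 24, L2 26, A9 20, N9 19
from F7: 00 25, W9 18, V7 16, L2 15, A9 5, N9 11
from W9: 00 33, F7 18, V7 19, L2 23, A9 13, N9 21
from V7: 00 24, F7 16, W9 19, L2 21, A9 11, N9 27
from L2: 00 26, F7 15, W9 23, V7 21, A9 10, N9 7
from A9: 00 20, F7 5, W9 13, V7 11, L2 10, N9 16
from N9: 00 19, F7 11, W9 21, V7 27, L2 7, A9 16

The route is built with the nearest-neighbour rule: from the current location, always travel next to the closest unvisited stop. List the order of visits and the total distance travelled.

Nearest-neighbour total = 109 min; route 00 → N9 → L2 → A9 → F7 → V7 → W9 → 00.

At 00 the remaining stops are N9 19, A9 20, V7 24, F7 25, L2 26, W9 33; go to N9.
At N9 the remaining stops are L2 7, F7 11, A9 16, W9 21, V7 27; go to L2.
At L2 the remaining stops are A9 10, F7 15, V7 21, W9 23; go to A9.
At A9 the remaining stops are F7 5, V7 11, W9 13; go to F7.
At F7 the remaining stops are V7 16, W9 18; go to V7.
At V7 the remaining stops are W9 19; go to W9.
Return W9→00: 33.
Total = 19 + 7 + 10 + 5 + 16 + 19 + 33 = 109.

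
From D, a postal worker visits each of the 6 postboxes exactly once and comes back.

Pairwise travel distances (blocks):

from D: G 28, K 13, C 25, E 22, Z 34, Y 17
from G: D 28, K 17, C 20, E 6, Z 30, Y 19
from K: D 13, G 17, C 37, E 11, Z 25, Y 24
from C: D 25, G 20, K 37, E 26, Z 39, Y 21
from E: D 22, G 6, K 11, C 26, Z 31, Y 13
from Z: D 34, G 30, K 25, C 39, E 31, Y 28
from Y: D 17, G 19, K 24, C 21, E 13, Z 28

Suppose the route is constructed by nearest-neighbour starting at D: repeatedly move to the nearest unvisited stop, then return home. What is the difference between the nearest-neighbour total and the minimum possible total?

D: K=13, Y=17, E=22, C=25, G=28, Z=34 ⇒ K
K: E=11, G=17, Y=24, Z=25, C=37 ⇒ E
E: G=6, Y=13, C=26, Z=31 ⇒ G
G: Y=19, C=20, Z=30 ⇒ Y
Y: C=21, Z=28 ⇒ C
C: Z=39 ⇒ Z
NN route D → K → E → G → Y → C → Z → D costs 143.
Optimal: D → K → Z → Y → E → G → C → D costs 130 (by enumerating all 360 distinct tours).
Excess = 143 − 130 = 13.

Excess over optimum: 13 blocks.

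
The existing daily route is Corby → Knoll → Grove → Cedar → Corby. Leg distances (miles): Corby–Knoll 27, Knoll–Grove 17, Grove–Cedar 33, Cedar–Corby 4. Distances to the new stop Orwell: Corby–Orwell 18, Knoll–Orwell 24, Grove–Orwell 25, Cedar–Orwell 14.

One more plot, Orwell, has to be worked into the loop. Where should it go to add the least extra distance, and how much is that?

+6 miles — insert Orwell between Grove and Cedar.

Insertion cost between consecutive stops i–j is d(i,Orwell) + d(Orwell,j) − d(i,j):
  between Corby and Knoll: 18 + 24 − 27 = 15
  between Knoll and Grove: 24 + 25 − 17 = 32
  between Grove and Cedar: 25 + 14 − 33 = 6
  between Cedar and Corby: 14 + 18 − 4 = 28
Cheapest insertion is between Grove and Cedar, adding 6.
New total = 81 + 6 = 87.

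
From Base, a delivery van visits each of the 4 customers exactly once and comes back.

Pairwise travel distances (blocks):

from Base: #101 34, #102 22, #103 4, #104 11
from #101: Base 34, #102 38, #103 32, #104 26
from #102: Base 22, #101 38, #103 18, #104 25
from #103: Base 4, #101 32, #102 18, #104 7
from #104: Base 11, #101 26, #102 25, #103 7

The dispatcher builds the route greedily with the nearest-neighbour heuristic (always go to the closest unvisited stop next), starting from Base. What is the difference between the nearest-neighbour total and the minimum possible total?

The nearest-neighbour route is 11 blocks longer than optimal.

Base: #103=4, #104=11, #102=22, #101=34 ⇒ #103
#103: #104=7, #102=18, #101=32 ⇒ #104
#104: #102=25, #101=26 ⇒ #102
#102: #101=38 ⇒ #101
NN route Base → #103 → #104 → #102 → #101 → Base costs 108.
Optimal: Base → #102 → #101 → #104 → #103 → Base costs 97 (by enumerating all 12 distinct tours).
Excess = 108 − 97 = 11.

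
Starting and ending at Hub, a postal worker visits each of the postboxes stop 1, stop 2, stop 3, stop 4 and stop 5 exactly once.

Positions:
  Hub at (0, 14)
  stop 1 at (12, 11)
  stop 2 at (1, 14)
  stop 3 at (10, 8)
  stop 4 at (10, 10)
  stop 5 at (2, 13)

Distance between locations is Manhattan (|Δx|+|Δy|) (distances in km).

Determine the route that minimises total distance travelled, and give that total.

36 km — the shortest possible round trip.

Hub→stop 1→stop 2→stop 3→stop 4→stop 5→Hub: 15+14+15+2+11+3 = 60
Hub→stop 1→stop 2→stop 3→stop 5→stop 4→Hub: 15+14+15+13+11+14 = 82
Hub→stop 1→stop 2→stop 4→stop 3→stop 5→Hub: 15+14+13+2+13+3 = 60
Hub→stop 1→stop 2→stop 4→stop 5→stop 3→Hub: 15+14+13+11+13+16 = 82
Hub→stop 1→stop 2→stop 5→stop 3→stop 4→Hub: 15+14+2+13+2+14 = 60
Hub→stop 1→stop 2→stop 5→stop 4→stop 3→Hub: 15+14+2+11+2+16 = 60
Hub→stop 1→stop 3→stop 2→stop 4→stop 5→Hub: 15+5+15+13+11+3 = 62
Hub→stop 1→stop 3→stop 2→stop 5→stop 4→Hub: 15+5+15+2+11+14 = 62
Hub→stop 1→stop 3→stop 4→stop 2→stop 5→Hub: 15+5+2+13+2+3 = 40
Hub→stop 1→stop 3→stop 4→stop 5→stop 2→Hub: 15+5+2+11+2+1 = 36
Hub→stop 1→stop 3→stop 5→stop 2→stop 4→Hub: 15+5+13+2+13+14 = 62
Hub→stop 1→stop 3→stop 5→stop 4→stop 2→Hub: 15+5+13+11+13+1 = 58
Hub→stop 1→stop 4→stop 2→stop 3→stop 5→Hub: 15+3+13+15+13+3 = 62
Hub→stop 1→stop 4→stop 2→stop 5→stop 3→Hub: 15+3+13+2+13+16 = 62
… (46 more)
The minimum is 36.
One optimal route: Hub → stop 1 → stop 3 → stop 4 → stop 5 → stop 2 → Hub (or its reverse).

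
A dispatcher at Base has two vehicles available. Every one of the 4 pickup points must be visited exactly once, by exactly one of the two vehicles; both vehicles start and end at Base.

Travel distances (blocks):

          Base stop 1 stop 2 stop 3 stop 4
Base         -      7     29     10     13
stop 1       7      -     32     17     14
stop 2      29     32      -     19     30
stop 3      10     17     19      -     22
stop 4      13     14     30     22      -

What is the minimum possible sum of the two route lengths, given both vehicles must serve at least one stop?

Minimum combined distance: 86 blocks.

Check every non-empty split of the stops between the two vehicles; for each half take its own optimal tour:
  {stop 1} + {stop 2, stop 3, stop 4}: 14 + 72 = 86
  {stop 2} + {stop 1, stop 3, stop 4}: 58 + 53 = 111
  {stop 1, stop 2} + {stop 3, stop 4}: 68 + 45 = 113
  {stop 3} + {stop 1, stop 2, stop 4}: 20 + 80 = 100
  {stop 1, stop 3} + {stop 2, stop 4}: 34 + 72 = 106
  {stop 2, stop 3} + {stop 1, stop 4}: 58 + 34 = 92
  … (7 splits in total)
Best: vehicle 1 Base → stop 1 → Base = 14; vehicle 2 Base → stop 3 → stop 2 → stop 4 → Base = 72; combined 86.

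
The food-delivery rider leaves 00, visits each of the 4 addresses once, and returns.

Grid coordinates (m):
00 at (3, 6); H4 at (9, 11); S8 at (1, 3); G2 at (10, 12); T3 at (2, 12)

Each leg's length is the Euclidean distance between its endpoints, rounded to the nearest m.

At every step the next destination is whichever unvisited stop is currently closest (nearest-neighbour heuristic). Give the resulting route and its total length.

Total distance 30 m via the nearest-neighbour route 00 → S8 → T3 → H4 → G2 → 00.

00 → [S8:4 / T3:6 / H4:8 / G2:9] → S8 (4)
S8 → [T3:9 / H4:11 / G2:13] → T3 (9)
T3 → [H4:7 / G2:8] → H4 (7)
H4 → [G2:1] → G2 (1)
Return G2→00: 9.
Total = 4 + 9 + 7 + 1 + 9 = 30.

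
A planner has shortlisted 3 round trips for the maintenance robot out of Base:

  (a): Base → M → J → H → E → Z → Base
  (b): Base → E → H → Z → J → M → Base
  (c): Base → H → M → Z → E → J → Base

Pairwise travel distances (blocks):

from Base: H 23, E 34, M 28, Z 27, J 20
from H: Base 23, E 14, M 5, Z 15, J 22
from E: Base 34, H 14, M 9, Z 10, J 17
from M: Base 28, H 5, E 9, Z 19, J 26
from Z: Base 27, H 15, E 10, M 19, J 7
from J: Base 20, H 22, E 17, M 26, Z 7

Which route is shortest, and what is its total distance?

Shortest is (c), total 94 blocks.

(a): 28 + 26 + 22 + 14 + 10 + 27 = 127
(b): 34 + 14 + 15 + 7 + 26 + 28 = 124
(c): 23 + 5 + 19 + 10 + 17 + 20 = 94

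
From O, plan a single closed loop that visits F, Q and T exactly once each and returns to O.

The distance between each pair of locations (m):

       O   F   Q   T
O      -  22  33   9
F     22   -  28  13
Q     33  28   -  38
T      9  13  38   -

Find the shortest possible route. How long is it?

Shortest round trip = 83 m.

O - F - Q - T - O: 22+28+38+9 = 97
O - F - T - Q - O: 22+13+38+33 = 106
O - Q - F - T - O: 33+28+13+9 = 83
The minimum is 83.
One optimal route: O → Q → F → T → O (or its reverse).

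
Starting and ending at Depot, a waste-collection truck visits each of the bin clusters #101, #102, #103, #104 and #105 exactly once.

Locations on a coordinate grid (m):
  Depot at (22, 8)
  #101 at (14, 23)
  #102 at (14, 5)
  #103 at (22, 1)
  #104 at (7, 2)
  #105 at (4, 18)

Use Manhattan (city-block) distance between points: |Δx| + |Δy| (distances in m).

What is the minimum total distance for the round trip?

With 5 stops there are 5!/2 = 60 distinct round trips (a route and its reverse cost the same).
Depot→#101→#102→#103→#104→#105→Depot: 23+18+12+16+19+28 = 116
Depot→#101→#102→#103→#105→#104→Depot: 23+18+12+35+19+21 = 128
Depot→#101→#102→#104→#103→#105→Depot: 23+18+10+16+35+28 = 130
Depot→#101→#102→#104→#105→#103→Depot: 23+18+10+19+35+7 = 112
Depot→#101→#102→#105→#103→#104→Depot: 23+18+23+35+16+21 = 136
Depot→#101→#102→#105→#104→#103→Depot: 23+18+23+19+16+7 = 106
Depot→#101→#103→#102→#104→#105→Depot: 23+30+12+10+19+28 = 122
Depot→#101→#103→#102→#105→#104→Depot: 23+30+12+23+19+21 = 128
Depot→#101→#103→#104→#102→#105→Depot: 23+30+16+10+23+28 = 130
Depot→#101→#103→#104→#105→#102→Depot: 23+30+16+19+23+11 = 122
Depot→#101→#103→#105→#102→#104→Depot: 23+30+35+23+10+21 = 142
Depot→#101→#103→#105→#104→#102→Depot: 23+30+35+19+10+11 = 128
Depot→#101→#104→#102→#103→#105→Depot: 23+28+10+12+35+28 = 136
Depot→#101→#104→#102→#105→#103→Depot: 23+28+10+23+35+7 = 126
… (46 more)
Depot→#101→#105→#104→#102→#103→Depot: 23+15+19+10+12+7 = 86  ← best
The minimum is 86.
One optimal route: Depot → #101 → #105 → #104 → #102 → #103 → Depot (or its reverse).

Minimum total distance: 86 m.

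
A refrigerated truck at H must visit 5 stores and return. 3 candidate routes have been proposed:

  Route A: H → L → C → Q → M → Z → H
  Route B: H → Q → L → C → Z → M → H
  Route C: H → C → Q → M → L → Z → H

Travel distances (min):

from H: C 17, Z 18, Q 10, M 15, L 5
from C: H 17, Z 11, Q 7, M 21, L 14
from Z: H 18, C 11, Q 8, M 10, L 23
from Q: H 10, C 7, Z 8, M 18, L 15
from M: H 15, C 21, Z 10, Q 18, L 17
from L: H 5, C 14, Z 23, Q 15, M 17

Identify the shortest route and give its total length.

Route A: 5 + 14 + 7 + 18 + 10 + 18 = 72
Route B: 10 + 15 + 14 + 11 + 10 + 15 = 75
Route C: 17 + 7 + 18 + 17 + 23 + 18 = 100

72 min — Route A is the shortest.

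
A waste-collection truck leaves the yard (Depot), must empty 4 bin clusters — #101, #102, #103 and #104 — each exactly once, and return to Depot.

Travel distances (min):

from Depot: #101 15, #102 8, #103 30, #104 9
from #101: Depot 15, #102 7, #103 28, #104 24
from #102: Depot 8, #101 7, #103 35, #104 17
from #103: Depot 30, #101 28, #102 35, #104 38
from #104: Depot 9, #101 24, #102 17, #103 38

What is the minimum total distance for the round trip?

90 min — the shortest possible round trip.

Depot → #101 → #102 → #103 → #104 → Depot: 15+7+35+38+9 = 104
Depot → #101 → #102 → #104 → #103 → Depot: 15+7+17+38+30 = 107
Depot → #101 → #103 → #102 → #104 → Depot: 15+28+35+17+9 = 104
Depot → #101 → #103 → #104 → #102 → Depot: 15+28+38+17+8 = 106
Depot → #101 → #104 → #102 → #103 → Depot: 15+24+17+35+30 = 121
Depot → #101 → #104 → #103 → #102 → Depot: 15+24+38+35+8 = 120
Depot → #102 → #101 → #103 → #104 → Depot: 8+7+28+38+9 = 90
Depot → #102 → #101 → #104 → #103 → Depot: 8+7+24+38+30 = 107
Depot → #102 → #103 → #101 → #104 → Depot: 8+35+28+24+9 = 104
Depot → #102 → #104 → #101 → #103 → Depot: 8+17+24+28+30 = 107
Depot → #103 → #101 → #102 → #104 → Depot: 30+28+7+17+9 = 91
Depot → #103 → #102 → #101 → #104 → Depot: 30+35+7+24+9 = 105
The minimum is 90.
One optimal route: Depot → #102 → #101 → #103 → #104 → Depot (or its reverse).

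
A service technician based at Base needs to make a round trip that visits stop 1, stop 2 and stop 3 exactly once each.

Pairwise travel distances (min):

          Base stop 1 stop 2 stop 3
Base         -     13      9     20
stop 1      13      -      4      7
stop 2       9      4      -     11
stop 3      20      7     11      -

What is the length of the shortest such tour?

With 3 stops there are 3!/2 = 3 distinct round trips (a route and its reverse cost the same).
Base-stop 1-stop 2-stop 3-Base: 13+4+11+20 = 48
Base-stop 1-stop 3-stop 2-Base: 13+7+11+9 = 40
Base-stop 2-stop 1-stop 3-Base: 9+4+7+20 = 40
The minimum is 40.
One optimal route: Base → stop 1 → stop 3 → stop 2 → Base (or its reverse).

40 min — the shortest possible round trip.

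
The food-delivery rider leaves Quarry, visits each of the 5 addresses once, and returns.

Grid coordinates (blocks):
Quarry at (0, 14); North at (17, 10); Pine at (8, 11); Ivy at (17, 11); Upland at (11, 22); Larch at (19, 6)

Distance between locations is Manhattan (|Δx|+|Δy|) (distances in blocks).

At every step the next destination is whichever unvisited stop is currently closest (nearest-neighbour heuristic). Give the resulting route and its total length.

70 blocks along Quarry → Pine → Ivy → North → Larch → Upland → Quarry.

From Quarry: distances to unvisited — Pine=11, Upland=19, Ivy=20, North=21, Larch=27. Nearest is Pine (11).
From Pine: distances to unvisited — Ivy=9, North=10, Upland=14, Larch=16. Nearest is Ivy (9).
From Ivy: distances to unvisited — North=1, Larch=7, Upland=17. Nearest is North (1).
From North: distances to unvisited — Larch=6, Upland=18. Nearest is Larch (6).
From Larch: distances to unvisited — Upland=24. Nearest is Upland (24).
Return Upland→Quarry: 19.
Total = 11 + 9 + 1 + 6 + 24 + 19 = 70.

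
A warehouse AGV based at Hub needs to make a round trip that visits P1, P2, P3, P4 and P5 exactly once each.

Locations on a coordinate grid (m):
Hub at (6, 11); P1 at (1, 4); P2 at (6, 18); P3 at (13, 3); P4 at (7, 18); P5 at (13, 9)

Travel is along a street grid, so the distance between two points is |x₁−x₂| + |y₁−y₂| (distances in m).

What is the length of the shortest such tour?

54 m — the shortest possible round trip.

With 5 stops there are 5!/2 = 60 distinct round trips (a route and its reverse cost the same).
Hub - P1 - P2 - P3 - P4 - P5 - Hub: 12+19+22+21+15+9 = 98
Hub - P1 - P2 - P3 - P5 - P4 - Hub: 12+19+22+6+15+8 = 82
Hub - P1 - P2 - P4 - P3 - P5 - Hub: 12+19+1+21+6+9 = 68
Hub - P1 - P2 - P4 - P5 - P3 - Hub: 12+19+1+15+6+15 = 68
Hub - P1 - P2 - P5 - P3 - P4 - Hub: 12+19+16+6+21+8 = 82
Hub - P1 - P2 - P5 - P4 - P3 - Hub: 12+19+16+15+21+15 = 98
Hub - P1 - P3 - P2 - P4 - P5 - Hub: 12+13+22+1+15+9 = 72
Hub - P1 - P3 - P2 - P5 - P4 - Hub: 12+13+22+16+15+8 = 86
Hub - P1 - P3 - P4 - P2 - P5 - Hub: 12+13+21+1+16+9 = 72
Hub - P1 - P3 - P4 - P5 - P2 - Hub: 12+13+21+15+16+7 = 84
Hub - P1 - P3 - P5 - P2 - P4 - Hub: 12+13+6+16+1+8 = 56
Hub - P1 - P3 - P5 - P4 - P2 - Hub: 12+13+6+15+1+7 = 54
Hub - P1 - P4 - P2 - P3 - P5 - Hub: 12+20+1+22+6+9 = 70
Hub - P1 - P4 - P2 - P5 - P3 - Hub: 12+20+1+16+6+15 = 70
… (46 more)
The minimum is 54.
One optimal route: Hub → P1 → P3 → P5 → P4 → P2 → Hub (or its reverse).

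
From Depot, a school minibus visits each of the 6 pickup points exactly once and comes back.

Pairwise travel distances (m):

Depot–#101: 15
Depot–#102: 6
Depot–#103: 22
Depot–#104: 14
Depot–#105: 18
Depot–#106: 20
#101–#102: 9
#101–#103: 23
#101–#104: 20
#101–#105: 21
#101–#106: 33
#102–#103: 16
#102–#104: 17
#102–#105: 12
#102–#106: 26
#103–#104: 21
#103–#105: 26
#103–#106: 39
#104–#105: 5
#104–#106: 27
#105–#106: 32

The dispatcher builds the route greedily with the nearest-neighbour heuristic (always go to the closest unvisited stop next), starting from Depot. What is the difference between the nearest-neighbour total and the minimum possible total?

The nearest-neighbour route is 9 m longer than optimal.

From Depot: #102=6, #104=14, #101=15, #105=18, #106=20, #103=22 → choose #102 (6).
From #102: #101=9, #105=12, #103=16, #104=17, #106=26 → choose #101 (9).
From #101: #104=20, #105=21, #103=23, #106=33 → choose #104 (20).
From #104: #105=5, #103=21, #106=27 → choose #105 (5).
From #105: #103=26, #106=32 → choose #103 (26).
From #103: #106=39 → choose #106 (39).
NN route Depot → #102 → #101 → #104 → #105 → #103 → #106 → Depot costs 125.
Optimal: Depot → #102 → #101 → #103 → #104 → #105 → #106 → Depot costs 116 (by enumerating all 360 distinct tours).
Excess = 125 − 116 = 9.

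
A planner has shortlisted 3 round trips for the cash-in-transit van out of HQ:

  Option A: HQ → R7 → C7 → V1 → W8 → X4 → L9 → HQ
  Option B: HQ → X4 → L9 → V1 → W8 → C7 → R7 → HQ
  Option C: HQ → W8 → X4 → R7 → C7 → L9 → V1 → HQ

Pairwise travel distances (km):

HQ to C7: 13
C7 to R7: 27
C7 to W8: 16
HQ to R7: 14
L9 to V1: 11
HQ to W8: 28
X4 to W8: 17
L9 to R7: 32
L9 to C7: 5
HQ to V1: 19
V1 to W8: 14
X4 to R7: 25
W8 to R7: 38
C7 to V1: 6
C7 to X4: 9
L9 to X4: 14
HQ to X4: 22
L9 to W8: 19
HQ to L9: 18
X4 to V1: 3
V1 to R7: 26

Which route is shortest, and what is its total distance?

Shortest is Option A, total 110 km.

Option A: 14 + 27 + 6 + 14 + 17 + 14 + 18 = 110
Option B: 22 + 14 + 11 + 14 + 16 + 27 + 14 = 118
Option C: 28 + 17 + 25 + 27 + 5 + 11 + 19 = 132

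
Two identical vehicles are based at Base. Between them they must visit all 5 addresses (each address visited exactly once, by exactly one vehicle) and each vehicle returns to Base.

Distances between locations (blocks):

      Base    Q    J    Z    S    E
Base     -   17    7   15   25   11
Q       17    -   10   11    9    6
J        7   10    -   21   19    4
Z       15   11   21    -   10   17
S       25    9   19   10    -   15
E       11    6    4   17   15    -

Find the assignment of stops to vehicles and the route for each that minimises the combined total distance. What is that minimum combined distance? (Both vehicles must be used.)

Minimum combined distance: 65 blocks.

Check every non-empty split of the stops between the two vehicles; for each half take its own optimal tour:
  {Q} + {J, Z, S, E}: 34 + 51 = 85
  {J} + {Q, Z, S, E}: 14 + 51 = 65
  {Q, J} + {Z, S, E}: 34 + 51 = 85
  {Z} + {Q, J, S, E}: 30 + 51 = 81
  {Q, Z} + {J, S, E}: 43 + 51 = 94
  {J, Z} + {Q, S, E}: 43 + 51 = 94
  … (15 splits in total)
Best: vehicle 1 Base → J → Base = 14; vehicle 2 Base → Z → S → Q → E → Base = 51; combined 65.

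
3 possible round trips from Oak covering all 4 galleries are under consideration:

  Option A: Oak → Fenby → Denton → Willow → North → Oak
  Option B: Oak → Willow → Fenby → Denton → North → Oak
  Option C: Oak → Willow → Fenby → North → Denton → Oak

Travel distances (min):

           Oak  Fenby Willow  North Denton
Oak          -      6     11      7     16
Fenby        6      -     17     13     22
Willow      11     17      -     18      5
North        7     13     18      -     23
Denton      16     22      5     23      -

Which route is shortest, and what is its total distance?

Shortest is Option A, total 58 min.

Option A: 6 + 22 + 5 + 18 + 7 = 58
Option B: 11 + 17 + 22 + 23 + 7 = 80
Option C: 11 + 17 + 13 + 23 + 16 = 80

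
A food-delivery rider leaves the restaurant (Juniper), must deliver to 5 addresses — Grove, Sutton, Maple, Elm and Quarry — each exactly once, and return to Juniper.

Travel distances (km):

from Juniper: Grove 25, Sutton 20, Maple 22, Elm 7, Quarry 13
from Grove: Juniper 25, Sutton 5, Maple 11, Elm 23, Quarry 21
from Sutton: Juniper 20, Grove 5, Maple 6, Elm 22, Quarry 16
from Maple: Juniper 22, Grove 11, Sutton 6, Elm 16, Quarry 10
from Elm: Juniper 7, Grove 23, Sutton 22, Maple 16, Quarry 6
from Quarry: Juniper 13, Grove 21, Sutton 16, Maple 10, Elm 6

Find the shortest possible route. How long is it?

With 5 stops there are 5!/2 = 60 distinct round trips (a route and its reverse cost the same).
Juniper-Grove-Sutton-Maple-Elm-Quarry-Juniper: 25+5+6+16+6+13 = 71
Juniper-Grove-Sutton-Maple-Quarry-Elm-Juniper: 25+5+6+10+6+7 = 59
Juniper-Grove-Sutton-Elm-Maple-Quarry-Juniper: 25+5+22+16+10+13 = 91
Juniper-Grove-Sutton-Elm-Quarry-Maple-Juniper: 25+5+22+6+10+22 = 90
Juniper-Grove-Sutton-Quarry-Maple-Elm-Juniper: 25+5+16+10+16+7 = 79
Juniper-Grove-Sutton-Quarry-Elm-Maple-Juniper: 25+5+16+6+16+22 = 90
Juniper-Grove-Maple-Sutton-Elm-Quarry-Juniper: 25+11+6+22+6+13 = 83
Juniper-Grove-Maple-Sutton-Quarry-Elm-Juniper: 25+11+6+16+6+7 = 71
Juniper-Grove-Maple-Elm-Sutton-Quarry-Juniper: 25+11+16+22+16+13 = 103
Juniper-Grove-Maple-Elm-Quarry-Sutton-Juniper: 25+11+16+6+16+20 = 94
Juniper-Grove-Maple-Quarry-Sutton-Elm-Juniper: 25+11+10+16+22+7 = 91
Juniper-Grove-Maple-Quarry-Elm-Sutton-Juniper: 25+11+10+6+22+20 = 94
Juniper-Grove-Elm-Sutton-Maple-Quarry-Juniper: 25+23+22+6+10+13 = 99
Juniper-Grove-Elm-Sutton-Quarry-Maple-Juniper: 25+23+22+16+10+22 = 118
… (46 more)
The minimum is 59.
One optimal route: Juniper → Grove → Sutton → Maple → Quarry → Elm → Juniper (or its reverse).

Shortest round trip = 59 km.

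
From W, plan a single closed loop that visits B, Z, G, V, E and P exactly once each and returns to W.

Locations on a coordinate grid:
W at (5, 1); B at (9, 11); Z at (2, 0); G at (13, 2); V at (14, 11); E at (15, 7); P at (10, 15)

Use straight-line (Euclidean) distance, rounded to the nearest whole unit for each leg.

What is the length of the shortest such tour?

Shortest round trip = 43.

There are 360 distinct closed tours to check (reversals are equivalent).
W - B - Z - G - V - E - P - W: 11+13+11+9+4+9+15 = 72
W - B - Z - G - V - P - E - W: 11+13+11+9+6+9+12 = 71
W - B - Z - G - E - V - P - W: 11+13+11+5+4+6+15 = 65
W - B - Z - G - E - P - V - W: 11+13+11+5+9+6+13 = 68
W - B - Z - G - P - V - E - W: 11+13+11+13+6+4+12 = 70
W - B - Z - G - P - E - V - W: 11+13+11+13+9+4+13 = 74
W - B - Z - V - G - E - P - W: 11+13+16+9+5+9+15 = 78
W - B - Z - V - G - P - E - W: 11+13+16+9+13+9+12 = 83
… (352 more)
W - Z - B - P - V - E - G - W: 3+13+4+6+4+5+8 = 43  ← best
The minimum is 43.
One optimal route: W → Z → B → P → V → E → G → W (or its reverse).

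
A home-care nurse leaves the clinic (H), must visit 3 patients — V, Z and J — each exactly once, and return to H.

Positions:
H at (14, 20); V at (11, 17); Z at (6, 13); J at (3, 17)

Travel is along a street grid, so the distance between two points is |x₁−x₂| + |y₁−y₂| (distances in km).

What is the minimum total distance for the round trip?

Minimum total distance: 36 km.

With 3 stops there are 3!/2 = 3 distinct round trips (a route and its reverse cost the same).
H-V-Z-J-H: 6+9+7+14 = 36
H-V-J-Z-H: 6+8+7+15 = 36
H-Z-V-J-H: 15+9+8+14 = 46
The minimum is 36.
One optimal route: H → V → Z → J → H (or its reverse).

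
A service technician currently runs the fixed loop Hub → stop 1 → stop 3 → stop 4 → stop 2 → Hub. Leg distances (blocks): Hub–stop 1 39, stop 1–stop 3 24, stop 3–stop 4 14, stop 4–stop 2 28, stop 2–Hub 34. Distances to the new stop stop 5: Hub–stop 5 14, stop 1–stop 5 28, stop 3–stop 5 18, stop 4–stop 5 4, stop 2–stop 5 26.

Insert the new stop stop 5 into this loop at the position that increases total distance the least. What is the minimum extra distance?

Insertion cost between consecutive stops i–j is d(i,stop 5) + d(stop 5,j) − d(i,j):
  between Hub and stop 1: 14 + 28 − 39 = 3
  between stop 1 and stop 3: 28 + 18 − 24 = 22
  between stop 3 and stop 4: 18 + 4 − 14 = 8
  between stop 4 and stop 2: 4 + 26 − 28 = 2
  between stop 2 and Hub: 26 + 14 − 34 = 6
Cheapest insertion is between stop 4 and stop 2, adding 2.
New total = 139 + 2 = 141.

+2 blocks — insert stop 5 between stop 4 and stop 2.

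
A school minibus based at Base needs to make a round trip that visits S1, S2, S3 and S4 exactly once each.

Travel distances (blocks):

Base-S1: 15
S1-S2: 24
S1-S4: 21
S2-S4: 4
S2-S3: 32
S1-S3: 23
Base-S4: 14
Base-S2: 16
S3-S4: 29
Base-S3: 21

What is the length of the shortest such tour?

Minimum total distance: 85 blocks.

With 4 stops there are 4!/2 = 12 distinct round trips (a route and its reverse cost the same).
Base → S1 → S2 → S3 → S4 → Base: 15+24+32+29+14 = 114
Base → S1 → S2 → S4 → S3 → Base: 15+24+4+29+21 = 93
Base → S1 → S3 → S2 → S4 → Base: 15+23+32+4+14 = 88
Base → S1 → S3 → S4 → S2 → Base: 15+23+29+4+16 = 87
Base → S1 → S4 → S2 → S3 → Base: 15+21+4+32+21 = 93
Base → S1 → S4 → S3 → S2 → Base: 15+21+29+32+16 = 113
Base → S2 → S1 → S3 → S4 → Base: 16+24+23+29+14 = 106
Base → S2 → S1 → S4 → S3 → Base: 16+24+21+29+21 = 111
Base → S2 → S3 → S1 → S4 → Base: 16+32+23+21+14 = 106
Base → S2 → S4 → S1 → S3 → Base: 16+4+21+23+21 = 85
Base → S3 → S1 → S2 → S4 → Base: 21+23+24+4+14 = 86
Base → S3 → S2 → S1 → S4 → Base: 21+32+24+21+14 = 112
The minimum is 85.
One optimal route: Base → S2 → S4 → S1 → S3 → Base (or its reverse).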